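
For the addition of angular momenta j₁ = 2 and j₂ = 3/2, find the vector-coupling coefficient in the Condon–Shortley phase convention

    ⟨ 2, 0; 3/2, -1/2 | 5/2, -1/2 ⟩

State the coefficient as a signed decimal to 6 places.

triangle: 1!×3!×2!/7! = 12/5040
(j±m)!: 2!×2!×1!×2!×2!×3! = 96
prefactor² = (2J+1)×Δ×N² = 48/35
  k=0: +1/(0!×1!×2!×1!×1!×1!) = 1/2
  k=1: −1/(1!×0!×1!×0!×2!×2!) = -1/4
Σ = 1/4  ⇒  CG² = 48/35×1/4² = 3/35
CG = +√(3/35) = +0.292770

+0.292770  (= +√(3/35))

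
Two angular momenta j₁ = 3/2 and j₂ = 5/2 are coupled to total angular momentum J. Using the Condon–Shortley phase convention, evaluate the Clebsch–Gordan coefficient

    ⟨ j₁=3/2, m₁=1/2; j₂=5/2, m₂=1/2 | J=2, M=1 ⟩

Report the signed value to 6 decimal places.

j₁+j₂−J=2  J+j₁−j₂=1  J−j₁+j₂=3  j₁+j₂+J+1=7
(j₁±m₁, j₂±m₂, J±M) = (2,1,3,2,3,1)
P² = 12/7
sum k=0..1:
  [0] +1/12 = 1/12
  [1] −1/2 = -1/2
S = -5/12
C² = P²·S² = 25/84 ; C = -0.545545

−√(25/84) ≈ -0.545545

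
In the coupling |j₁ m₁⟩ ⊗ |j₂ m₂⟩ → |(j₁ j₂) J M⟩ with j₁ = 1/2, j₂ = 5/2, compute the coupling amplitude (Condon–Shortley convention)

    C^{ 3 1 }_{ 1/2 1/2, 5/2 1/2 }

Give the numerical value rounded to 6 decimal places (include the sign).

√[7·0!1!5!/7! · 1!0!3!2!4!2!] = √(96)
  +(−1)^0/∏(0,0,0,3,1,2)! = 1/12  (running 1/12)
⟨..|..⟩ = √(96)·(1/12) = +0.816497

+0.816497  (= +√(2/3))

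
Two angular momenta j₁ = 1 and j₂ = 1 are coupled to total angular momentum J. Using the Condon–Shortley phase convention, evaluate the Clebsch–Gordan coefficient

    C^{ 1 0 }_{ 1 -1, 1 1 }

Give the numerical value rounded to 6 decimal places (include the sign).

j₁+j₂−J=1  J+j₁−j₂=1  J−j₁+j₂=1  j₁+j₂+J+1=4
(j₁±m₁, j₂±m₂, J±M) = (0,2,2,0,1,1)
P² = 1/2
sum k=1..1:
  [1] −1/1 = -1
S = -1
C² = P²·S² = 1/2 ; C = -0.707107

-0.707107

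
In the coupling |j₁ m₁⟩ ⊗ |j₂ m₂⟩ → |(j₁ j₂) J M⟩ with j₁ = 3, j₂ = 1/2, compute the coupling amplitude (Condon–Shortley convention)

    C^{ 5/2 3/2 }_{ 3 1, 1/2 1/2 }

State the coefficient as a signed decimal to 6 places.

triangle: 1!*5!*0!/7! = 120/5040
(j±m)!: 4!*2!*1!*0!*4!*1! = 1152
prefactor² = (2J+1)*Δ*N² = 1152/7
  k=1: −1/(1!*0!*1!*0!*4!*0!) = -1/24
Σ = -1/24  ⇒  CG² = 1152/7*(-1/24)² = 2/7
CG = −√(2/7) = -0.534522

-0.534522  (= −√(2/7))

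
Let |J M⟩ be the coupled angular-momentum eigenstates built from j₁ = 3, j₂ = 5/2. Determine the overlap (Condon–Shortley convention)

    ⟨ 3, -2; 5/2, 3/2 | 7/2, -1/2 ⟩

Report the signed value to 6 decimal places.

+√(20/63) = +0.563436

triangle: 2!*4!*3!/10! = 288/3628800
(j±m)!: 1!*5!*4!*1!*3!*4! = 414720
prefactor² = (2J+1)*Δ*N² = 9216/35
  k=1: −1/(1!*1!*4!*3!*0!*0!) = -1/144
  k=2: +1/(2!*0!*3!*2!*1!*1!) = 1/24
Σ = 5/144  ⇒  CG² = 9216/35*5/144² = 20/63
CG = +√(20/63) = +0.563436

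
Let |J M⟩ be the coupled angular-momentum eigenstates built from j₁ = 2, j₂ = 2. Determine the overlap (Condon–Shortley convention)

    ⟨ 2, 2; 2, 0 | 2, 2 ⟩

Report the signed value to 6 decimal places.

j₁+j₂−J=2  J+j₁−j₂=2  J−j₁+j₂=2  j₁+j₂+J+1=7
(j₁±m₁, j₂±m₂, J±M) = (4,0,2,2,4,0)
P² = 128/7
sum k=0..0:
  [0] +1/8 = 1/8
S = 1/8
C² = P²·S² = 2/7 ; C = +0.534522

+√(2/7) ≈ +0.534522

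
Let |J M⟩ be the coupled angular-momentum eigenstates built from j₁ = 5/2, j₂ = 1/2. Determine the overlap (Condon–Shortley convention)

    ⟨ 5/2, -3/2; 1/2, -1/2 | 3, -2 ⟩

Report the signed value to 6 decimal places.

+√(5/6) ≈ +0.912871

triangle: 0!×5!×1!/7! = 120/5040
(j±m)!: 1!×4!×0!×1!×1!×5! = 2880
prefactor² = (2J+1)×Δ×N² = 480
  k=0: +1/(0!×0!×4!×0!×1!×1!) = 1/24
Σ = 1/24  ⇒  CG² = 480×1/24² = 5/6
CG = +√(5/6) = +0.912871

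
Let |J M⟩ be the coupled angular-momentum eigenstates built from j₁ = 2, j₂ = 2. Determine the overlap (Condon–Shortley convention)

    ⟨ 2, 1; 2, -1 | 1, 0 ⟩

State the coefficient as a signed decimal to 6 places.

−√(1/10) = -0.316228

triangle: 3!·1!·1!/6! = 6/720
(j±m)!: 3!·1!·1!·3!·1!·1! = 36
prefactor² = (2J+1)·Δ·N² = 9/10
  k=0: +1/(0!·3!·1!·1!·0!·0!) = 1/6
  k=1: −1/(1!·2!·0!·0!·1!·1!) = -1/2
Σ = -1/3  ⇒  CG² = 9/10·(-1/3)² = 1/10
CG = −√(1/10) = -0.316228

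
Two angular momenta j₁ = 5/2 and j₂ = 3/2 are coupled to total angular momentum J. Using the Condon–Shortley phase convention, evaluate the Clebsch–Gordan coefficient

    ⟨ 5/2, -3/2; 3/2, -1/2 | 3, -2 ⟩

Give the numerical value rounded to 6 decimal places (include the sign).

triangle: 1!*4!*2!/8! = 48/40320
(j±m)!: 1!*4!*1!*2!*1!*5! = 5760
prefactor² = (2J+1)*Δ*N² = 48
  k=0: +1/(0!*1!*4!*1!*0!*1!) = 1/24
  k=1: −1/(1!*0!*3!*0!*1!*2!) = -1/12
Σ = -1/24  ⇒  CG² = 48*(-1/24)² = 1/12
CG = −√(1/12) = -0.288675

-0.288675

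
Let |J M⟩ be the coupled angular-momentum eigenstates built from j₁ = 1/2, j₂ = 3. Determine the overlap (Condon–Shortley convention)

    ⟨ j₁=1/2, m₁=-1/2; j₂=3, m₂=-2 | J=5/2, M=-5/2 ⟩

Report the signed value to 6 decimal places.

-0.377964  (= −√(1/7))

√[6·1!0!5!/7! · 0!1!1!5!0!5!] = √(14400/7)
  +(−1)^1/∏(1,0,0,0,0,5)! = -1/120  (running -1/120)
⟨..|..⟩ = √(14400/7)·(-1/120) = -0.377964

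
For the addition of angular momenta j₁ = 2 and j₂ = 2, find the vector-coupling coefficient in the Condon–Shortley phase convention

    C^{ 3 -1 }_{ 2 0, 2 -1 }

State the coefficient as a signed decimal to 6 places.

+0.447214  (= +√(1/5))

triangle: 1!·3!·3!/8! = 36/40320
(j±m)!: 2!·2!·1!·3!·2!·4! = 1152
prefactor² = (2J+1)·Δ·N² = 36/5
  k=0: +1/(0!·1!·2!·1!·1!·2!) = 1/4
  k=1: −1/(1!·0!·1!·0!·2!·3!) = -1/12
Σ = 1/6  ⇒  CG² = 36/5·1/6² = 1/5
CG = +√(1/5) = +0.447214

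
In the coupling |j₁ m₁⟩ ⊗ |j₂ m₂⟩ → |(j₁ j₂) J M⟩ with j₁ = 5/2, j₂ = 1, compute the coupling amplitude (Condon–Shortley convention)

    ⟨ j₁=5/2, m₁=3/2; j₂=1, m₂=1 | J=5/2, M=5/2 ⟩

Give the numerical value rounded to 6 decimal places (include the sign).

-0.534522  (= −√(2/7))

√[6·1!4!1!/7! · 4!1!2!0!5!0!] = √(1152/7)
  +(−1)^1/∏(1,0,0,1,4,0)! = -1/24  (running -1/24)
⟨..|..⟩ = √(1152/7)·(-1/24) = -0.534522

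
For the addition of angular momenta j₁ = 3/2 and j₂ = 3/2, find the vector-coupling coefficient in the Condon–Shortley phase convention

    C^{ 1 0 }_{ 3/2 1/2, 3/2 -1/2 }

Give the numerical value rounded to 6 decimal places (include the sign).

-0.223607

triangle: 2!×1!×1!/5! = 2/120
(j±m)!: 2!×1!×1!×2!×1!×1! = 4
prefactor² = (2J+1)×Δ×N² = 1/5
  k=0: +1/(0!×2!×1!×1!×0!×0!) = 1/2
  k=1: −1/(1!×1!×0!×0!×1!×1!) = -1
Σ = -1/2  ⇒  CG² = 1/5×(-1/2)² = 1/20
CG = −√(1/20) = -0.223607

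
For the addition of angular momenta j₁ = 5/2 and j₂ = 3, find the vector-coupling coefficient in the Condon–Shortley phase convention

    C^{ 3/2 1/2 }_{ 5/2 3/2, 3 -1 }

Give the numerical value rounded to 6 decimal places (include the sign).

triangle: 4!·1!·2!/8! = 48/40320
(j±m)!: 4!·1!·2!·4!·2!·1! = 2304
prefactor² = (2J+1)·Δ·N² = 384/35
  k=0: +1/(0!·4!·1!·2!·0!·0!) = 1/48
  k=1: −1/(1!·3!·0!·1!·1!·1!) = -1/6
Σ = -7/48  ⇒  CG² = 384/35·(-7/48)² = 7/30
CG = −√(7/30) = -0.483046

−√(7/30) ≈ -0.483046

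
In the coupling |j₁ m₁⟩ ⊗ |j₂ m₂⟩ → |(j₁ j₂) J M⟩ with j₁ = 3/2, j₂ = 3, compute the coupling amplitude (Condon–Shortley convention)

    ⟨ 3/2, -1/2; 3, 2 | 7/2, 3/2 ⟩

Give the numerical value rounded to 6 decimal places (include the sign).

√[8·1!2!5!/9! · 1!2!5!1!5!2!] = √(6400/21)
  +(−1)^0/∏(0,1,2,5,0,0)! = 1/240  (running 1/240)
  +(−1)^1/∏(1,0,1,4,1,1)! = -1/24  (running -3/80)
⟨..|..⟩ = √(6400/21)·(-3/80) = -0.654654

-0.654654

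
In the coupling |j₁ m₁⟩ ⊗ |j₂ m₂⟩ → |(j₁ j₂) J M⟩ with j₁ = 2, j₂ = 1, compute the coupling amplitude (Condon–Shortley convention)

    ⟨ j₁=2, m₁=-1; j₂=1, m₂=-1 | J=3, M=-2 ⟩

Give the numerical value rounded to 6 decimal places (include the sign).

triangle: 0!·4!·2!/7! = 48/5040
(j±m)!: 1!·3!·0!·2!·1!·5! = 1440
prefactor² = (2J+1)·Δ·N² = 96
  k=0: +1/(0!·0!·3!·0!·1!·2!) = 1/12
Σ = 1/12  ⇒  CG² = 96·1/12² = 2/3
CG = +√(2/3) = +0.816497

+0.816497  (= +√(2/3))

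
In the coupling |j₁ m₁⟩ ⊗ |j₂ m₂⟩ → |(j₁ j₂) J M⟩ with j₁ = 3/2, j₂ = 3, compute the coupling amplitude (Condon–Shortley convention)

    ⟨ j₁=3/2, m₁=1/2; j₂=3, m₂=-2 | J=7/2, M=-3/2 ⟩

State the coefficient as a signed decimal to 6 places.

triangle: 1!×2!×5!/9! = 240/362880
(j±m)!: 2!×1!×1!×5!×2!×5! = 57600
prefactor² = (2J+1)×Δ×N² = 6400/21
  k=0: +1/(0!×1!×1!×1!×1!×4!) = 1/24
  k=1: −1/(1!×0!×0!×0!×2!×5!) = -1/240
Σ = 3/80  ⇒  CG² = 6400/21×3/80² = 3/7
CG = +√(3/7) = +0.654654

+√(3/7) ≈ +0.654654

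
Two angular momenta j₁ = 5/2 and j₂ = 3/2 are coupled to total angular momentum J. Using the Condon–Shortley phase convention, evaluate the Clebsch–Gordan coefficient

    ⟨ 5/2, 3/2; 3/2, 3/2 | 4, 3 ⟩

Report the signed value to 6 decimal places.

+0.790569  (= +√(5/8))

triangle: 0!·5!·3!/9! = 720/362880
(j±m)!: 4!·1!·3!·0!·7!·1! = 725760
prefactor² = (2J+1)·Δ·N² = 12960
  k=0: +1/(0!·0!·1!·3!·4!·0!) = 1/144
Σ = 1/144  ⇒  CG² = 12960·1/144² = 5/8
CG = +√(5/8) = +0.790569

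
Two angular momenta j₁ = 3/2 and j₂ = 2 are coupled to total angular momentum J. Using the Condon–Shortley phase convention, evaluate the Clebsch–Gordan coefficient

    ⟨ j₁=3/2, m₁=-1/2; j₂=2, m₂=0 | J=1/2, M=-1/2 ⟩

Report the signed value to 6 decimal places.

triangle: 3!*0!*1!/5! = 6/120
(j±m)!: 1!*2!*2!*2!*0!*1! = 8
prefactor² = (2J+1)*Δ*N² = 4/5
  k=2: +1/(2!*1!*0!*0!*0!*1!) = 1/2
Σ = 1/2  ⇒  CG² = 4/5*1/2² = 1/5
CG = +√(1/5) = +0.447214

+0.447214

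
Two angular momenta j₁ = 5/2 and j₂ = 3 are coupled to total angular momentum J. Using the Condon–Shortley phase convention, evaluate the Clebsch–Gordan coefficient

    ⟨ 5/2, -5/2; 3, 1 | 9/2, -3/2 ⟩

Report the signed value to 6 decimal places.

triangle: 1!×4!×5!/11! = 2880/39916800
(j±m)!: 0!×5!×4!×2!×3!×6! = 24883200
prefactor² = (2J+1)×Δ×N² = 1382400/77
  k=1: −1/(1!×0!×4!×3!×0!×2!) = -1/288
Σ = -1/288  ⇒  CG² = 1382400/77×(-1/288)² = 50/231
CG = −√(50/231) = -0.465242

-0.465242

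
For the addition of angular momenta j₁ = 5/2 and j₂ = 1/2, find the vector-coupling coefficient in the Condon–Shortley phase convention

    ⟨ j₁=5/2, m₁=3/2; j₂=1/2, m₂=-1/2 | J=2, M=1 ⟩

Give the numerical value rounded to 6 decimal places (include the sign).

triangle: 1!×4!×0!/6! = 24/720
(j±m)!: 4!×1!×0!×1!×3!×1! = 144
prefactor² = (2J+1)×Δ×N² = 24
  k=0: +1/(0!×1!×1!×0!×3!×0!) = 1/6
Σ = 1/6  ⇒  CG² = 24×1/6² = 2/3
CG = +√(2/3) = +0.816497

+0.816497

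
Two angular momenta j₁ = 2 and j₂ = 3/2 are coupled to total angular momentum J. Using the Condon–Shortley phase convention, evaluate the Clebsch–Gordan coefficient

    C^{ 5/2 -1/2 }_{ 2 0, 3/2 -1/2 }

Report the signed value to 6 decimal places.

+√(3/35) = +0.292770

j₁+j₂−J=1  J+j₁−j₂=3  J−j₁+j₂=2  j₁+j₂+J+1=7
(j₁±m₁, j₂±m₂, J±M) = (2,2,1,2,2,3)
P² = 48/35
sum k=0..1:
  [0] +1/2 = 1/2
  [1] −1/4 = -1/4
S = 1/4
C² = P²·S² = 3/35 ; C = +0.292770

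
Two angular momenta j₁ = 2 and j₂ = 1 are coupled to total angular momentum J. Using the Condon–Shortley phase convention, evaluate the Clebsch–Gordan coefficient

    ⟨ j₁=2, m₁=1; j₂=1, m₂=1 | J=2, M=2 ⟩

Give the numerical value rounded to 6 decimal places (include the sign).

√[5·1!3!1!/6! · 3!1!2!0!4!0!] = √(12)
  +(−1)^1/∏(1,0,0,1,3,0)! = -1/6  (running -1/6)
⟨..|..⟩ = √(12)·(-1/6) = -0.577350

-0.577350  (= −√(1/3))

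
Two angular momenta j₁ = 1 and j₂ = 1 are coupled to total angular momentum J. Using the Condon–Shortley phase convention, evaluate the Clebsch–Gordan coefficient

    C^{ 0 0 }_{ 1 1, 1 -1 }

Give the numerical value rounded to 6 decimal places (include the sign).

+√(1/3) = +0.577350

triangle: 2!*0!*0!/3! = 2/6
(j±m)!: 2!*0!*0!*2!*0!*0! = 4
prefactor² = (2J+1)*Δ*N² = 4/3
  k=0: +1/(0!*2!*0!*0!*0!*0!) = 1/2
Σ = 1/2  ⇒  CG² = 4/3*1/2² = 1/3
CG = +√(1/3) = +0.577350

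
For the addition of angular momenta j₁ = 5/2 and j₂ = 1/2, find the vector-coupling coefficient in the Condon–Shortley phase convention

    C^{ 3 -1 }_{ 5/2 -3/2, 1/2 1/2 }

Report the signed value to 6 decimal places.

+0.577350  (= +√(1/3))

triangle: 0!·5!·1!/7! = 120/5040
(j±m)!: 1!·4!·1!·0!·2!·4! = 1152
prefactor² = (2J+1)·Δ·N² = 192
  k=0: +1/(0!·0!·4!·1!·1!·0!) = 1/24
Σ = 1/24  ⇒  CG² = 192·1/24² = 1/3
CG = +√(1/3) = +0.577350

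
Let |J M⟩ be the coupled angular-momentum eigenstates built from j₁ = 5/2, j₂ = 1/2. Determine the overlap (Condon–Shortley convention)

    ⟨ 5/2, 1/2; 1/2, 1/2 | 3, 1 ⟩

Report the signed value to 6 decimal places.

+√(2/3) ≈ +0.816497

√[7·0!5!1!/7! · 3!2!1!0!4!2!] = √(96)
  +(−1)^0/∏(0,0,2,1,3,0)! = 1/12  (running 1/12)
⟨..|..⟩ = √(96)·(1/12) = +0.816497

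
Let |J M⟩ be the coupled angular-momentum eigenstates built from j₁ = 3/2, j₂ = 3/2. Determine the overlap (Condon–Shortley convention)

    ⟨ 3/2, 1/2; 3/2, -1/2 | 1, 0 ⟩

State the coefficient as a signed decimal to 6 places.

triangle: 2!·1!·1!/5! = 2/120
(j±m)!: 2!·1!·1!·2!·1!·1! = 4
prefactor² = (2J+1)·Δ·N² = 1/5
  k=0: +1/(0!·2!·1!·1!·0!·0!) = 1/2
  k=1: −1/(1!·1!·0!·0!·1!·1!) = -1
Σ = -1/2  ⇒  CG² = 1/5·(-1/2)² = 1/20
CG = −√(1/20) = -0.223607

-0.223607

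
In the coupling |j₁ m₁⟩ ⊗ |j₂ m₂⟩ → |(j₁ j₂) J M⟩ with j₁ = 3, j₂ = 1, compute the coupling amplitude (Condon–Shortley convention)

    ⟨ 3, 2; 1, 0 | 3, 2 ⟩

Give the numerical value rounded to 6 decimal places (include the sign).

j₁+j₂−J=1  J+j₁−j₂=5  J−j₁+j₂=1  j₁+j₂+J+1=8
(j₁±m₁, j₂±m₂, J±M) = (5,1,1,1,5,1)
P² = 300
sum k=0..1:
  [0] +1/24 = 1/24
  [1] −1/120 = -1/120
S = 1/30
C² = P²·S² = 1/3 ; C = +0.577350

+0.577350  (= +√(1/3))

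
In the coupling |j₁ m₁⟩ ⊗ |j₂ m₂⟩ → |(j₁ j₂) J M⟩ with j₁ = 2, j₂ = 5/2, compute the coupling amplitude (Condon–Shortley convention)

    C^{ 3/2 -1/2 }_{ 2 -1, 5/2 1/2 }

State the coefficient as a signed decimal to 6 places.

+√(5/21) ≈ +0.487950

triangle: 3!·1!·2!/7! = 12/5040
(j±m)!: 1!·3!·3!·2!·1!·2! = 144
prefactor² = (2J+1)·Δ·N² = 48/35
  k=2: +1/(2!·1!·1!·1!·0!·1!) = 1/2
  k=3: −1/(3!·0!·0!·0!·1!·2!) = -1/12
Σ = 5/12  ⇒  CG² = 48/35·5/12² = 5/21
CG = +√(5/21) = +0.487950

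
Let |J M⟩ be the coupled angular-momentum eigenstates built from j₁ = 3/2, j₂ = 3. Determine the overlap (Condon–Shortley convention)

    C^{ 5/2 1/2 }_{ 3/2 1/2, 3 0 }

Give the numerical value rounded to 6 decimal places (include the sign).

√[6·2!1!4!/8! · 2!1!3!3!3!2!] = √(216/35)
  +(−1)^0/∏(0,2,1,3,0,1)! = 1/12  (running 1/12)
  +(−1)^1/∏(1,1,0,2,1,2)! = -1/4  (running -1/6)
⟨..|..⟩ = √(216/35)·(-1/6) = -0.414039

-0.414039  (= −√(6/35))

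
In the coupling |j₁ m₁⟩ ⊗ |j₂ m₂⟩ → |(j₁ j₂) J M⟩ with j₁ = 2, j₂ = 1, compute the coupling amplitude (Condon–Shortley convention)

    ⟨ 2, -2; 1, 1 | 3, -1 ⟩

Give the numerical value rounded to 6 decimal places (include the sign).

j₁+j₂−J=0  J+j₁−j₂=4  J−j₁+j₂=2  j₁+j₂+J+1=7
(j₁±m₁, j₂±m₂, J±M) = (0,4,2,0,2,4)
P² = 768/5
sum k=0..0:
  [0] +1/48 = 1/48
S = 1/48
C² = P²·S² = 1/15 ; C = +0.258199

+0.258199  (= +√(1/15))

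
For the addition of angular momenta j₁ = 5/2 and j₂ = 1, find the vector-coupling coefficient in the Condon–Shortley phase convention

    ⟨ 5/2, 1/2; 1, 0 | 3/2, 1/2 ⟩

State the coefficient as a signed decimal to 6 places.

-0.632456  (= −√(2/5))

j₁+j₂−J=2  J+j₁−j₂=3  J−j₁+j₂=0  j₁+j₂+J+1=6
(j₁±m₁, j₂±m₂, J±M) = (3,2,1,1,2,1)
P² = 8/5
sum k=1..1:
  [1] −1/2 = -1/2
S = -1/2
C² = P²·S² = 2/5 ; C = -0.632456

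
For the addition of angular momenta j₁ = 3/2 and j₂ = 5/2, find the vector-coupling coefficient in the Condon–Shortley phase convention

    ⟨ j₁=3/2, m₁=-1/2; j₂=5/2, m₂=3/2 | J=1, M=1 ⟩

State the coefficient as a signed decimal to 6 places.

j₁+j₂−J=3  J+j₁−j₂=0  J−j₁+j₂=2  j₁+j₂+J+1=6
(j₁±m₁, j₂±m₂, J±M) = (1,2,4,1,2,0)
P² = 24/5
sum k=2..2:
  [2] +1/4 = 1/4
S = 1/4
C² = P²·S² = 3/10 ; C = +0.547723

+0.547723  (= +√(3/10))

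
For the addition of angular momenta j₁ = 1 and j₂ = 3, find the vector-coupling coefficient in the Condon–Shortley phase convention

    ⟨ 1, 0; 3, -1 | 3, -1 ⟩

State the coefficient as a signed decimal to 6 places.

triangle: 1!*1!*5!/8! = 120/40320
(j±m)!: 1!*1!*2!*4!*2!*4! = 2304
prefactor² = (2J+1)*Δ*N² = 48
  k=0: +1/(0!*1!*1!*2!*0!*3!) = 1/12
  k=1: −1/(1!*0!*0!*1!*1!*4!) = -1/24
Σ = 1/24  ⇒  CG² = 48*1/24² = 1/12
CG = +√(1/12) = +0.288675

+√(1/12) ≈ +0.288675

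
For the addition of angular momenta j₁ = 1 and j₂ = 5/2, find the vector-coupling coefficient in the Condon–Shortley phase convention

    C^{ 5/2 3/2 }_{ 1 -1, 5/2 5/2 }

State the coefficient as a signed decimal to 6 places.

−√(2/7) ≈ -0.534522

√[6·1!1!4!/7! · 0!2!5!0!4!1!] = √(1152/7)
  +(−1)^1/∏(1,0,1,4,0,0)! = -1/24  (running -1/24)
⟨..|..⟩ = √(1152/7)·(-1/24) = -0.534522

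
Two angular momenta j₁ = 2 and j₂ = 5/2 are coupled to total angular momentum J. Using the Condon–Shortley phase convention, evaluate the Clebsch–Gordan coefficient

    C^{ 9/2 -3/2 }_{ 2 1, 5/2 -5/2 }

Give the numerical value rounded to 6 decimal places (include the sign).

+√(1/21) = +0.218218

j₁+j₂−J=0  J+j₁−j₂=4  J−j₁+j₂=5  j₁+j₂+J+1=10
(j₁±m₁, j₂±m₂, J±M) = (3,1,0,5,3,6)
P² = 172800/7
sum k=0..0:
  [0] +1/720 = 1/720
S = 1/720
C² = P²·S² = 1/21 ; C = +0.218218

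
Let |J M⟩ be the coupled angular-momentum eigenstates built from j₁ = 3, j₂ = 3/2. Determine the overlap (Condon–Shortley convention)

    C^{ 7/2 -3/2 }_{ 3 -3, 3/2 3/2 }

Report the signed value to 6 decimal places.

j₁+j₂−J=1  J+j₁−j₂=5  J−j₁+j₂=2  j₁+j₂+J+1=9
(j₁±m₁, j₂±m₂, J±M) = (0,6,3,0,2,5)
P² = 38400/7
sum k=1..1:
  [1] −1/240 = -1/240
S = -1/240
C² = P²·S² = 2/21 ; C = -0.308607

-0.308607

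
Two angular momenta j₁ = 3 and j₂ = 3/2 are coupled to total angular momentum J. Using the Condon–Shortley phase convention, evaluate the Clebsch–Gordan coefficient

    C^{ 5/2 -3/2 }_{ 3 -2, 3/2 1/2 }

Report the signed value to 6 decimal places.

+0.267261  (= +√(1/14))

√[6·2!4!1!/8! · 1!5!2!1!1!4!] = √(288/7)
  +(−1)^1/∏(1,1,4,1,0,0)! = -1/24  (running -1/24)
  +(−1)^2/∏(2,0,3,0,1,1)! = 1/12  (running 1/24)
⟨..|..⟩ = √(288/7)·(1/24) = +0.267261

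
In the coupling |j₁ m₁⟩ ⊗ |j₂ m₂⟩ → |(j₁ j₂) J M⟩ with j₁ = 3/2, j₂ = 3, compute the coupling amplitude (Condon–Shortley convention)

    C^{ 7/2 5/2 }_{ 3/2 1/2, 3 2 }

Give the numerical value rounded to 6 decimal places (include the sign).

−√(1/7) ≈ -0.377964

triangle: 1!·2!·5!/9! = 240/362880
(j±m)!: 2!·1!·5!·1!·6!·1! = 172800
prefactor² = (2J+1)·Δ·N² = 6400/7
  k=0: +1/(0!·1!·1!·5!·1!·0!) = 1/120
  k=1: −1/(1!·0!·0!·4!·2!·1!) = -1/48
Σ = -1/80  ⇒  CG² = 6400/7·(-1/80)² = 1/7
CG = −√(1/7) = -0.377964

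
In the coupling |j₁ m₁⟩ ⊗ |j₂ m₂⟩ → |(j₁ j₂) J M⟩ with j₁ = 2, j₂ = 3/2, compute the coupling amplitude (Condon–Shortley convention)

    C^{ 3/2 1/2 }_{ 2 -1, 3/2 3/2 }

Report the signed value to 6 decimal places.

+√(2/5) ≈ +0.632456

√[4·2!2!1!/6! · 1!3!3!0!2!1!] = √(8/5)
  +(−1)^2/∏(2,0,1,1,1,0)! = 1/2  (running 1/2)
⟨..|..⟩ = √(8/5)·(1/2) = +0.632456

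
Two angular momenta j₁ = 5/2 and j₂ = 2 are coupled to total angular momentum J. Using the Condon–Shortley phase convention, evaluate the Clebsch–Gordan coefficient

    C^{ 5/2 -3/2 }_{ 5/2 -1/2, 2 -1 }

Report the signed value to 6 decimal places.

j₁+j₂−J=2  J+j₁−j₂=3  J−j₁+j₂=2  j₁+j₂+J+1=8
(j₁±m₁, j₂±m₂, J±M) = (2,3,1,3,1,4)
P² = 216/35
sum k=0..1:
  [0] +1/12 = 1/12
  [1] −1/4 = -1/4
S = -1/6
C² = P²·S² = 6/35 ; C = -0.414039

-0.414039  (= −√(6/35))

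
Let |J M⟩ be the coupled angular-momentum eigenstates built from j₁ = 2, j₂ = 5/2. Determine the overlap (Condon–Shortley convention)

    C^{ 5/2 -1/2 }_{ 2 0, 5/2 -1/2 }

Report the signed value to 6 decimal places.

-0.478091

triangle: 2!×2!×3!/8! = 24/40320
(j±m)!: 2!×2!×2!×3!×2!×3! = 576
prefactor² = (2J+1)×Δ×N² = 72/35
  k=0: +1/(0!×2!×2!×2!×0!×1!) = 1/8
  k=1: −1/(1!×1!×1!×1!×1!×2!) = -1/2
  k=2: +1/(2!×0!×0!×0!×2!×3!) = 1/24
Σ = -1/3  ⇒  CG² = 72/35×(-1/3)² = 8/35
CG = −√(8/35) = -0.478091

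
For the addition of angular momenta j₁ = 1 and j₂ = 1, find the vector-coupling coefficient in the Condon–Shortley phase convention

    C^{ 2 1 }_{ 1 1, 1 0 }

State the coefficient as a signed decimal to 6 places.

triangle: 0!·2!·2!/5! = 4/120
(j±m)!: 2!·0!·1!·1!·3!·1! = 12
prefactor² = (2J+1)·Δ·N² = 2
  k=0: +1/(0!·0!·0!·1!·2!·1!) = 1/2
Σ = 1/2  ⇒  CG² = 2·1/2² = 1/2
CG = +√(1/2) = +0.707107

+0.707107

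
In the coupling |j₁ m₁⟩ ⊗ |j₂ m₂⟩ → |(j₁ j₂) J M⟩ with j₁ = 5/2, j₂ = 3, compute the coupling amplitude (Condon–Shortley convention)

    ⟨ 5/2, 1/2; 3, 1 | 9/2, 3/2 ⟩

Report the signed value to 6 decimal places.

triangle: 1!×4!×5!/11! = 2880/39916800
(j±m)!: 3!×2!×4!×2!×6!×3! = 2488320
prefactor² = (2J+1)×Δ×N² = 138240/77
  k=0: +1/(0!×1!×2!×4!×2!×1!) = 1/96
  k=1: −1/(1!×0!×1!×3!×3!×2!) = -1/72
Σ = -1/288  ⇒  CG² = 138240/77×(-1/288)² = 5/231
CG = −√(5/231) = -0.147122

-0.147122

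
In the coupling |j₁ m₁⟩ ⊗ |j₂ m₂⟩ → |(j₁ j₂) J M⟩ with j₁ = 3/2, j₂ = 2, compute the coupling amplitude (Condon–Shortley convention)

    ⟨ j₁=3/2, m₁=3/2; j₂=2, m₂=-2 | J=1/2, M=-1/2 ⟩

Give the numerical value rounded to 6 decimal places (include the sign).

j₁+j₂−J=3  J+j₁−j₂=0  J−j₁+j₂=1  j₁+j₂+J+1=5
(j₁±m₁, j₂±m₂, J±M) = (3,0,0,4,0,1)
P² = 72/5
sum k=0..0:
  [0] +1/6 = 1/6
S = 1/6
C² = P²·S² = 2/5 ; C = +0.632456

+√(2/5) ≈ +0.632456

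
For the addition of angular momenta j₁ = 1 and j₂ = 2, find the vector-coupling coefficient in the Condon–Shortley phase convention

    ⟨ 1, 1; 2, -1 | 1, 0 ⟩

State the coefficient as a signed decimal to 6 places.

+√(3/10) ≈ +0.547723

√[3·2!0!2!/5! · 2!0!1!3!1!1!] = √(6/5)
  +(−1)^0/∏(0,2,0,1,0,1)! = 1/2  (running 1/2)
⟨..|..⟩ = √(6/5)·(1/2) = +0.547723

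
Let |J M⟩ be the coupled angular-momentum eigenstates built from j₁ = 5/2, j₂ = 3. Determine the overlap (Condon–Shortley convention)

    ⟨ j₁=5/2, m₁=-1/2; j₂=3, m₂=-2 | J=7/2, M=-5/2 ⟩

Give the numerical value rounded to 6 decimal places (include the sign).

−√(2/63) ≈ -0.178174

triangle: 2!·3!·4!/10! = 288/3628800
(j±m)!: 2!·3!·1!·5!·1!·6! = 1036800
prefactor² = (2J+1)·Δ·N² = 4608/7
  k=0: +1/(0!·2!·3!·1!·0!·3!) = 1/72
  k=1: −1/(1!·1!·2!·0!·1!·4!) = -1/48
Σ = -1/144  ⇒  CG² = 4608/7·(-1/144)² = 2/63
CG = −√(2/63) = -0.178174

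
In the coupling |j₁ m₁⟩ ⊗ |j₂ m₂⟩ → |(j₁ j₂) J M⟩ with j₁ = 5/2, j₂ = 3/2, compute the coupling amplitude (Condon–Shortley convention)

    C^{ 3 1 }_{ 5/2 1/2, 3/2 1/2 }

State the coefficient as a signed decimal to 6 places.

-0.129099  (= −√(1/60))

triangle: 1!*4!*2!/8! = 48/40320
(j±m)!: 3!*2!*2!*1!*4!*2! = 1152
prefactor² = (2J+1)*Δ*N² = 48/5
  k=0: +1/(0!*1!*2!*2!*2!*0!) = 1/8
  k=1: −1/(1!*0!*1!*1!*3!*1!) = -1/6
Σ = -1/24  ⇒  CG² = 48/5*(-1/24)² = 1/60
CG = −√(1/60) = -0.129099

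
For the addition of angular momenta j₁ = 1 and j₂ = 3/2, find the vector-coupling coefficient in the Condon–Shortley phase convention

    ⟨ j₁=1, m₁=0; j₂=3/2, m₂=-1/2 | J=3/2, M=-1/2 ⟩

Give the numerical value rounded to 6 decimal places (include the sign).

+√(1/15) ≈ +0.258199

j₁+j₂−J=1  J+j₁−j₂=1  J−j₁+j₂=2  j₁+j₂+J+1=5
(j₁±m₁, j₂±m₂, J±M) = (1,1,1,2,1,2)
P² = 4/15
sum k=0..1:
  [0] +1/1 = 1
  [1] −1/2 = -1/2
S = 1/2
C² = P²·S² = 1/15 ; C = +0.258199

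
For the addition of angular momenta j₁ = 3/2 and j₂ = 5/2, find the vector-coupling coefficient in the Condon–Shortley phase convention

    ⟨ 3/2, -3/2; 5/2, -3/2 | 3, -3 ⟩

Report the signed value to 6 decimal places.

√[7·1!2!4!/8! · 0!3!1!4!0!6!] = √(864)
  +(−1)^1/∏(1,0,2,0,0,4)! = -1/48  (running -1/48)
⟨..|..⟩ = √(864)·(-1/48) = -0.612372

-0.612372  (= −√(3/8))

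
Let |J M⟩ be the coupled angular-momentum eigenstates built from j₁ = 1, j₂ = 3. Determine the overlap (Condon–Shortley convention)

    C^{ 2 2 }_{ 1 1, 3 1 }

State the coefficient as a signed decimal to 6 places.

triangle: 2!·0!·4!/7! = 48/5040
(j±m)!: 2!·0!·4!·2!·4!·0! = 2304
prefactor² = (2J+1)·Δ·N² = 768/7
  k=0: +1/(0!·2!·0!·4!·0!·0!) = 1/48
Σ = 1/48  ⇒  CG² = 768/7·1/48² = 1/21
CG = +√(1/21) = +0.218218

+√(1/21) = +0.218218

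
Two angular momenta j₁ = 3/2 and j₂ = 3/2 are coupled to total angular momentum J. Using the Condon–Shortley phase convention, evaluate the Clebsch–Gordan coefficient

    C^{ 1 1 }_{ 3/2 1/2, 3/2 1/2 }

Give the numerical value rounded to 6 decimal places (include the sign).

triangle: 2!·1!·1!/5! = 2/120
(j±m)!: 2!·1!·2!·1!·2!·0! = 8
prefactor² = (2J+1)·Δ·N² = 2/5
  k=1: −1/(1!·1!·0!·1!·1!·0!) = -1
Σ = -1  ⇒  CG² = 2/5·(-1)² = 2/5
CG = −√(2/5) = -0.632456

-0.632456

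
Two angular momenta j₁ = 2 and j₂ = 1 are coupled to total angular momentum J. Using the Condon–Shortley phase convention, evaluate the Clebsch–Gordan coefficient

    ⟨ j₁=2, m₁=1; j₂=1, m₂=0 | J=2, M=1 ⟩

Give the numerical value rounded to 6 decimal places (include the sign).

√[5·1!3!1!/6! · 3!1!1!1!3!1!] = √(3/2)
  +(−1)^0/∏(0,1,1,1,2,0)! = 1/2  (running 1/2)
  +(−1)^1/∏(1,0,0,0,3,1)! = -1/6  (running 1/3)
⟨..|..⟩ = √(3/2)·(1/3) = +0.408248

+0.408248  (= +√(1/6))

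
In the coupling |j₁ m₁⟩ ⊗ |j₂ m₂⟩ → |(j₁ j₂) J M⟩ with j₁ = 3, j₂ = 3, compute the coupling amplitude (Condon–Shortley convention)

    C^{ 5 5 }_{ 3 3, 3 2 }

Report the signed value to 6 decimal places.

√[11·1!5!5!/12! · 6!0!5!1!10!0!] = √(103680000)
  +(−1)^0/∏(0,1,0,5,5,0)! = 1/14400  (running 1/14400)
⟨..|..⟩ = √(103680000)·(1/14400) = +0.707107

+√(1/2) ≈ +0.707107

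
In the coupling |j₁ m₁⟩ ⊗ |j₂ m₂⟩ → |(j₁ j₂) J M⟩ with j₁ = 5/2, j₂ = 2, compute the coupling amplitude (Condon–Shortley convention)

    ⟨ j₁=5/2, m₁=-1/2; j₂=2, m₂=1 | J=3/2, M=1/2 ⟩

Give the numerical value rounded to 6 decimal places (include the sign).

+√(5/21) = +0.487950

triangle: 3!*2!*1!/7! = 12/5040
(j±m)!: 2!*3!*3!*1!*2!*1! = 144
prefactor² = (2J+1)*Δ*N² = 48/35
  k=2: +1/(2!*1!*1!*1!*1!*0!) = 1/2
  k=3: −1/(3!*0!*0!*0!*2!*1!) = -1/12
Σ = 5/12  ⇒  CG² = 48/35*5/12² = 5/21
CG = +√(5/21) = +0.487950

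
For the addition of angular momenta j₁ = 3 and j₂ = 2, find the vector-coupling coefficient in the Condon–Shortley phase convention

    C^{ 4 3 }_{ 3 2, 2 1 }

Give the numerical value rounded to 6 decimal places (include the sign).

+√(1/20) ≈ +0.223607

triangle: 1!×5!×3!/10! = 720/3628800
(j±m)!: 5!×1!×3!×1!×7!×1! = 3628800
prefactor² = (2J+1)×Δ×N² = 6480
  k=0: +1/(0!×1!×1!×3!×4!×0!) = 1/144
  k=1: −1/(1!×0!×0!×2!×5!×1!) = -1/240
Σ = 1/360  ⇒  CG² = 6480×1/360² = 1/20
CG = +√(1/20) = +0.223607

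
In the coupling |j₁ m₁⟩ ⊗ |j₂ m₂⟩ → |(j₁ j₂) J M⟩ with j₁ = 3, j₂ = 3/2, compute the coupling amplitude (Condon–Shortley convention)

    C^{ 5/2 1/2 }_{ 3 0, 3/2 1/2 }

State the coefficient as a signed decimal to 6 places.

√[6·2!4!1!/8! · 3!3!2!1!3!2!] = √(216/35)
  +(−1)^1/∏(1,1,2,1,2,0)! = -1/4  (running -1/4)
  +(−1)^2/∏(2,0,1,0,3,1)! = 1/12  (running -1/6)
⟨..|..⟩ = √(216/35)·(-1/6) = -0.414039

−√(6/35) ≈ -0.414039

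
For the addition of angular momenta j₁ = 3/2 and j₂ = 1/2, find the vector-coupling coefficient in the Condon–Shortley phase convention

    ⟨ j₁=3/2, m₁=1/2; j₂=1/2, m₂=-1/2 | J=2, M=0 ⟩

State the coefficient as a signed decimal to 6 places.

j₁+j₂−J=0  J+j₁−j₂=3  J−j₁+j₂=1  j₁+j₂+J+1=5
(j₁±m₁, j₂±m₂, J±M) = (2,1,0,1,2,2)
P² = 2
sum k=0..0:
  [0] +1/2 = 1/2
S = 1/2
C² = P²·S² = 1/2 ; C = +0.707107

+√(1/2) ≈ +0.707107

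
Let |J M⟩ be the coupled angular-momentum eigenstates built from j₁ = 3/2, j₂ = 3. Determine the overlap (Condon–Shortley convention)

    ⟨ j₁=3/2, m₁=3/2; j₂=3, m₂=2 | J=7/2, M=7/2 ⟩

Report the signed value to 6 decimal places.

+√(1/3) = +0.577350

j₁+j₂−J=1  J+j₁−j₂=2  J−j₁+j₂=5  j₁+j₂+J+1=9
(j₁±m₁, j₂±m₂, J±M) = (3,0,5,1,7,0)
P² = 19200
sum k=0..0:
  [0] +1/240 = 1/240
S = 1/240
C² = P²·S² = 1/3 ; C = +0.577350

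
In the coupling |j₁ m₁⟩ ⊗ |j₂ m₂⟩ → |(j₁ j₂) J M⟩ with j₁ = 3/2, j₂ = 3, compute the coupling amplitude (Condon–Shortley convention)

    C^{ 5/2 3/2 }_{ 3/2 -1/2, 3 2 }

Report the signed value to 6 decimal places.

j₁+j₂−J=2  J+j₁−j₂=1  J−j₁+j₂=4  j₁+j₂+J+1=8
(j₁±m₁, j₂±m₂, J±M) = (1,2,5,1,4,1)
P² = 288/7
sum k=1..2:
  [1] −1/24 = -1/24
  [2] +1/12 = 1/12
S = 1/24
C² = P²·S² = 1/14 ; C = +0.267261

+0.267261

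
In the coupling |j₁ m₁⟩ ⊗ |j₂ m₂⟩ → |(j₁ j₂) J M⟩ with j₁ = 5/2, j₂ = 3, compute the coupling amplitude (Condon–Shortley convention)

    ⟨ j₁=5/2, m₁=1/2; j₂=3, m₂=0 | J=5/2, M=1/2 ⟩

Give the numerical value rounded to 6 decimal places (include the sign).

−√(8/105) ≈ -0.276026

triangle: 3!·2!·3!/9! = 72/362880
(j±m)!: 3!·2!·3!·3!·3!·2! = 5184
prefactor² = (2J+1)·Δ·N² = 216/35
  k=0: +1/(0!·3!·2!·3!·0!·0!) = 1/72
  k=1: −1/(1!·2!·1!·2!·1!·1!) = -1/4
  k=2: +1/(2!·1!·0!·1!·2!·2!) = 1/8
Σ = -1/9  ⇒  CG² = 216/35·(-1/9)² = 8/105
CG = −√(8/105) = -0.276026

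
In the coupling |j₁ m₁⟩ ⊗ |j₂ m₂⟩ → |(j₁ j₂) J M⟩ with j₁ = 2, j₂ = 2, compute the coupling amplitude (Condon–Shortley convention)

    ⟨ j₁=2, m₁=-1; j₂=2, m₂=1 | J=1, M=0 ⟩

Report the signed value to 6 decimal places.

+√(1/10) ≈ +0.316228

j₁+j₂−J=3  J+j₁−j₂=1  J−j₁+j₂=1  j₁+j₂+J+1=6
(j₁±m₁, j₂±m₂, J±M) = (1,3,3,1,1,1)
P² = 9/10
sum k=2..3:
  [2] +1/2 = 1/2
  [3] −1/6 = -1/6
S = 1/3
C² = P²·S² = 1/10 ; C = +0.316228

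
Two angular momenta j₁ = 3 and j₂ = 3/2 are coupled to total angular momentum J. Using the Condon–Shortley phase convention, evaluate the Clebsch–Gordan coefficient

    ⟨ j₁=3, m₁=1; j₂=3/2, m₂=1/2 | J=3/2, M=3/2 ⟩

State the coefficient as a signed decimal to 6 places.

triangle: 3!*3!*0!/7! = 36/5040
(j±m)!: 4!*2!*2!*1!*3!*0! = 576
prefactor² = (2J+1)*Δ*N² = 576/35
  k=2: +1/(2!*1!*0!*0!*3!*0!) = 1/12
Σ = 1/12  ⇒  CG² = 576/35*1/12² = 4/35
CG = +√(4/35) = +0.338062

+√(4/35) = +0.338062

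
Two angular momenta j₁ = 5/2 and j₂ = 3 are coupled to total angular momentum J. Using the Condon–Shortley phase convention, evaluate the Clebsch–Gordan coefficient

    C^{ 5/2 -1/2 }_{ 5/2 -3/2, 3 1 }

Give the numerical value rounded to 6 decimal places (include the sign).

+√(1/35) ≈ +0.169031

triangle: 3!·2!·3!/9! = 72/362880
(j±m)!: 1!·4!·4!·2!·2!·3! = 13824
prefactor² = (2J+1)·Δ·N² = 576/35
  k=2: +1/(2!·1!·2!·2!·0!·1!) = 1/8
  k=3: −1/(3!·0!·1!·1!·1!·2!) = -1/12
Σ = 1/24  ⇒  CG² = 576/35·1/24² = 1/35
CG = +√(1/35) = +0.169031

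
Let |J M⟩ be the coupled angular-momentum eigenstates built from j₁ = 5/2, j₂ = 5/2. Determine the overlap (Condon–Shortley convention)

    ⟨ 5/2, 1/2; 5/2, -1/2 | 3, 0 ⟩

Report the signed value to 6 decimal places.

√[7·2!3!3!/9! · 3!2!2!3!3!3!] = √(36/5)
  +(−1)^0/∏(0,2,2,2,1,1)! = 1/8  (running 1/8)
  +(−1)^1/∏(1,1,1,1,2,2)! = -1/4  (running -1/8)
  +(−1)^2/∏(2,0,0,0,3,3)! = 1/72  (running -1/9)
⟨..|..⟩ = √(36/5)·(-1/9) = -0.298142

−√(4/45) ≈ -0.298142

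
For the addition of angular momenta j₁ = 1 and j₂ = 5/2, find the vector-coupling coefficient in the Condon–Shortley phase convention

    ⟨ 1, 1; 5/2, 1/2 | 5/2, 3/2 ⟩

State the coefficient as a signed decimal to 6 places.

+0.676123

√[6·1!1!4!/7! · 2!0!3!2!4!1!] = √(576/35)
  +(−1)^0/∏(0,1,0,3,1,1)! = 1/6  (running 1/6)
⟨..|..⟩ = √(576/35)·(1/6) = +0.676123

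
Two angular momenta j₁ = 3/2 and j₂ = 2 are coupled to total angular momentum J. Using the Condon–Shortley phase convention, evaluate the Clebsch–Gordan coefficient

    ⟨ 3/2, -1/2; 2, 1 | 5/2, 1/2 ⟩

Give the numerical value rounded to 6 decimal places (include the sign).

−√(5/14) = -0.597614

j₁+j₂−J=1  J+j₁−j₂=2  J−j₁+j₂=3  j₁+j₂+J+1=7
(j₁±m₁, j₂±m₂, J±M) = (1,2,3,1,3,2)
P² = 72/35
sum k=0..1:
  [0] +1/12 = 1/12
  [1] −1/2 = -1/2
S = -5/12
C² = P²·S² = 5/14 ; C = -0.597614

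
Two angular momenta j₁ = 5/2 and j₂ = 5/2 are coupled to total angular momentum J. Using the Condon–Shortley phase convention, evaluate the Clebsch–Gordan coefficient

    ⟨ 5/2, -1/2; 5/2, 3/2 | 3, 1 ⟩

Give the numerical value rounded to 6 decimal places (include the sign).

+√(1/30) ≈ +0.182574

triangle: 2!·3!·3!/9! = 72/362880
(j±m)!: 2!·3!·4!·1!·4!·2! = 13824
prefactor² = (2J+1)·Δ·N² = 96/5
  k=1: −1/(1!·1!·2!·3!·1!·0!) = -1/12
  k=2: +1/(2!·0!·1!·2!·2!·1!) = 1/8
Σ = 1/24  ⇒  CG² = 96/5·1/24² = 1/30
CG = +√(1/30) = +0.182574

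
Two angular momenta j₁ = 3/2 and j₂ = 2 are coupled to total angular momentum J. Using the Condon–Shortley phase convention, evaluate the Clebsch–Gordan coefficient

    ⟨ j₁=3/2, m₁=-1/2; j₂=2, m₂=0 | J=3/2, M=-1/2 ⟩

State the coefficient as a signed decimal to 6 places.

−√(1/5) ≈ -0.447214

j₁+j₂−J=2  J+j₁−j₂=1  J−j₁+j₂=2  j₁+j₂+J+1=6
(j₁±m₁, j₂±m₂, J±M) = (1,2,2,2,1,2)
P² = 16/45
sum k=1..2:
  [1] −1/1 = -1
  [2] +1/4 = 1/4
S = -3/4
C² = P²·S² = 1/5 ; C = -0.447214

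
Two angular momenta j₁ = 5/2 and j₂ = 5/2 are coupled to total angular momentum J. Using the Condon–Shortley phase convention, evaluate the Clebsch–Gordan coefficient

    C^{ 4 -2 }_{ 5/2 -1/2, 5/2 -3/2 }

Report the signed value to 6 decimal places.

+√(5/28) = +0.422577

j₁+j₂−J=1  J+j₁−j₂=4  J−j₁+j₂=4  j₁+j₂+J+1=10
(j₁±m₁, j₂±m₂, J±M) = (2,3,1,4,2,6)
P² = 20736/35
sum k=0..1:
  [0] +1/36 = 1/36
  [1] −1/96 = -1/96
S = 5/288
C² = P²·S² = 5/28 ; C = +0.422577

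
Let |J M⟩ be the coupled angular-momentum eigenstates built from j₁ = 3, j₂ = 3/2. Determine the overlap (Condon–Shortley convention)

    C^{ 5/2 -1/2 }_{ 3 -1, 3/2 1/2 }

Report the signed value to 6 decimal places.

√[6·2!4!1!/8! · 2!4!2!1!2!3!] = √(288/35)
  +(−1)^1/∏(1,1,3,1,1,0)! = -1/6  (running -1/6)
  +(−1)^2/∏(2,0,2,0,2,1)! = 1/8  (running -1/24)
⟨..|..⟩ = √(288/35)·(-1/24) = -0.119523

-0.119523  (= −√(1/70))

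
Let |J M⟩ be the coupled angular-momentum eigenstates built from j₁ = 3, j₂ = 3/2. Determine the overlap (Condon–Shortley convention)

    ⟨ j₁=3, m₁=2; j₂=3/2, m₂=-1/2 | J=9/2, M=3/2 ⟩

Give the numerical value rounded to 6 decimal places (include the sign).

triangle: 0!*6!*3!/10! = 4320/3628800
(j±m)!: 5!*1!*1!*2!*6!*3! = 1036800
prefactor² = (2J+1)*Δ*N² = 86400/7
  k=0: +1/(0!*0!*1!*1!*5!*2!) = 1/240
Σ = 1/240  ⇒  CG² = 86400/7*1/240² = 3/14
CG = +√(3/14) = +0.462910

+0.462910  (= +√(3/14))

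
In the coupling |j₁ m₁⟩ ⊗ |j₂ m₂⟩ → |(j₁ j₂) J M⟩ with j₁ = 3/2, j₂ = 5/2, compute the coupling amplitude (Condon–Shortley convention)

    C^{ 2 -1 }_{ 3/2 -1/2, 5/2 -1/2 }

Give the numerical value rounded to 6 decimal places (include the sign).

triangle: 2!×1!×3!/7! = 12/5040
(j±m)!: 1!×2!×2!×3!×1!×3! = 144
prefactor² = (2J+1)×Δ×N² = 12/7
  k=1: −1/(1!×1!×1!×1!×0!×2!) = -1/2
  k=2: +1/(2!×0!×0!×0!×1!×3!) = 1/12
Σ = -5/12  ⇒  CG² = 12/7×(-5/12)² = 25/84
CG = −√(25/84) = -0.545545

−√(25/84) = -0.545545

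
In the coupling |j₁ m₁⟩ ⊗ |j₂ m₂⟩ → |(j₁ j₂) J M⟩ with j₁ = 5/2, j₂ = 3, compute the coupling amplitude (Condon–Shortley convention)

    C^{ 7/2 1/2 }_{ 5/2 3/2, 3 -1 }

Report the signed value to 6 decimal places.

j₁+j₂−J=2  J+j₁−j₂=3  J−j₁+j₂=4  j₁+j₂+J+1=10
(j₁±m₁, j₂±m₂, J±M) = (4,1,2,4,4,3)
P² = 18432/175
sum k=0..1:
  [0] +1/16 = 1/16
  [1] −1/36 = -1/36
S = 5/144
C² = P²·S² = 8/63 ; C = +0.356348

+0.356348  (= +√(8/63))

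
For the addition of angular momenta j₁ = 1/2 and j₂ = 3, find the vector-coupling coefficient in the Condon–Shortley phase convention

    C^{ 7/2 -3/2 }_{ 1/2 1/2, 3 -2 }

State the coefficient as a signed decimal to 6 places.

j₁+j₂−J=0  J+j₁−j₂=1  J−j₁+j₂=6  j₁+j₂+J+1=8
(j₁±m₁, j₂±m₂, J±M) = (1,0,1,5,2,5)
P² = 28800/7
sum k=0..0:
  [0] +1/120 = 1/120
S = 1/120
C² = P²·S² = 2/7 ; C = +0.534522

+√(2/7) ≈ +0.534522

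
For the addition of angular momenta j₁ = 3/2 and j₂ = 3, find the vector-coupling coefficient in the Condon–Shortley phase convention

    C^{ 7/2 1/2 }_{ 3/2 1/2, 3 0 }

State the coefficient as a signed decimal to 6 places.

j₁+j₂−J=1  J+j₁−j₂=2  J−j₁+j₂=5  j₁+j₂+J+1=9
(j₁±m₁, j₂±m₂, J±M) = (2,1,3,3,4,3)
P² = 384/7
sum k=0..1:
  [0] +1/12 = 1/12
  [1] −1/24 = -1/24
S = 1/24
C² = P²·S² = 2/21 ; C = +0.308607

+0.308607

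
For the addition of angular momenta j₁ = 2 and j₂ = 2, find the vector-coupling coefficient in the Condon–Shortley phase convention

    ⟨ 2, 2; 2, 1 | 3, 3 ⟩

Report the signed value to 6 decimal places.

+√(1/2) ≈ +0.707107

j₁+j₂−J=1  J+j₁−j₂=3  J−j₁+j₂=3  j₁+j₂+J+1=8
(j₁±m₁, j₂±m₂, J±M) = (4,0,3,1,6,0)
P² = 648
sum k=0..0:
  [0] +1/36 = 1/36
S = 1/36
C² = P²·S² = 1/2 ; C = +0.707107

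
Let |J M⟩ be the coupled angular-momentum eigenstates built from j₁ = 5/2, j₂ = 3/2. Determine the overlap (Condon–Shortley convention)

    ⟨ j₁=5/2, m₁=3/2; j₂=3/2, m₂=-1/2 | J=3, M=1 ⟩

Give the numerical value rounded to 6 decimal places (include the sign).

+√(49/120) ≈ +0.639010

√[7·1!4!2!/8! · 4!1!1!2!4!2!] = √(96/5)
  +(−1)^0/∏(0,1,1,1,3,1)! = 1/6  (running 1/6)
  +(−1)^1/∏(1,0,0,0,4,2)! = -1/48  (running 7/48)
⟨..|..⟩ = √(96/5)·(7/48) = +0.639010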